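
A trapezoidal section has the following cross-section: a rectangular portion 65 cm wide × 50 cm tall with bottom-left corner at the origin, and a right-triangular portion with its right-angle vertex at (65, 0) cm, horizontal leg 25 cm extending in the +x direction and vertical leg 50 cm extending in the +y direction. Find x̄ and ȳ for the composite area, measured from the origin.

Part | A | x̄ᵢ | ȳᵢ | A·x̄ᵢ | A·ȳᵢ
rectangular portion | 3250.00 | 32.50 | 25.00 | 105625.00 | 81250.00
triangular portion | 625.00 | 73.33 | 16.67 | 45833.33 | 10416.67
Σ | 3875.00 |  |  | 151458.33 | 91666.67
x̄ = 151458.33 / 3875.00 = 39.09 cm
ȳ = 91666.67 / 3875.00 = 23.66 cm

x̄ = 39.09 cm, ȳ = 23.66 cm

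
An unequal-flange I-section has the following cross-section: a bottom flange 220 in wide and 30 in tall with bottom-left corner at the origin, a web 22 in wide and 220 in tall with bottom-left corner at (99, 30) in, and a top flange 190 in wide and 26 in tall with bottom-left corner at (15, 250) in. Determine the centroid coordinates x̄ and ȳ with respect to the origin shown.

x̄ = 110.00 in, ȳ = 126.73 in

bottom flange: A = 220 × 30 = 6600.00, centroid at (110.00, 15.00).
web: A = 22 × 220 = 4840.00, centroid at (110.00, 140.00).
top flange: A = 190 × 26 = 4940.00, centroid at (110.00, 263.00).
ΣA = 16380.00 in², ΣAx̄ = 1801800.00 in³, ΣAȳ = 2075820.00 in³.
x̄ = 1801800.00/16380.00 = 110.00 in; ȳ = 2075820.00/16380.00 = 126.73 in.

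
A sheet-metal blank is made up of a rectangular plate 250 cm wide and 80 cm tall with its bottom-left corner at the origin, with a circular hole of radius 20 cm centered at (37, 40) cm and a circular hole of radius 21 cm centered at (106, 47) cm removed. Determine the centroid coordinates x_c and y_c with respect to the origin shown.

Part | A | x̄ᵢ | ȳᵢ | A·x̄ᵢ | A·ȳᵢ
plate | 20000.00 | 125.00 | 40.00 | 2500000.00 | 800000.00
hole 1 | -1256.64 | 37.00 | 40.00 | -46495.57 | -50265.48
hole 2 | -1385.44 | 106.00 | 47.00 | -146856.89 | -65115.79
Σ | 17357.92 |  |  | 2306647.54 | 684618.73
x_c = 2306647.54 / 17357.92 = 132.89 cm
y_c = 684618.73 / 17357.92 = 39.44 cm

x_c = 132.89 cm, y_c = 39.44 cm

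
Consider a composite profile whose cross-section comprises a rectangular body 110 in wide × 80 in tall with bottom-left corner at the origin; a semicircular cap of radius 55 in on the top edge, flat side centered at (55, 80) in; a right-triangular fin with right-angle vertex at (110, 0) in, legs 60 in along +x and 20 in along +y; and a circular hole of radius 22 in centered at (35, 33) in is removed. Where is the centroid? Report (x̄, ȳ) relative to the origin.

Part | A | x̄ᵢ | ȳᵢ | A·x̄ᵢ | A·ȳᵢ
rectangular body | 8800.00 | 55.00 | 40.00 | 484000.00 | 352000.00
semicircular top | 4751.66 | 55.00 | 103.34 | 261341.24 | 491049.38
triangular fin | 600.00 | 130.00 | 6.67 | 78000.00 | 4000.00
hole | -1520.53 | 35.00 | 33.00 | -53218.58 | -50177.52
Σ | 12631.13 |  |  | 770122.66 | 796871.86
x̄ = 770122.66 / 12631.13 = 60.97 in
ȳ = 796871.86 / 12631.13 = 63.09 in

x̄ = 60.97 in, ȳ = 63.09 in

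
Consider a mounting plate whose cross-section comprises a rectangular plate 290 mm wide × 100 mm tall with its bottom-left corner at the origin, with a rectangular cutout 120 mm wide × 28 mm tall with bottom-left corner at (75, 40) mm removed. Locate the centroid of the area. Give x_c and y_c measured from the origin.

x_c = 146.31 mm, y_c = 49.48 mm

plate: A = 290 × 100 = 29000.00, centroid at (145.00, 50.00).
hole: A = −(120 × 28) = -3360.00, centroid at (135.00, 54.00).
ΣA = 25640.00 mm², ΣAx_c = 3751400.00 mm³, ΣAy_c = 1268560.00 mm³.
x_c = 3751400.00/25640.00 = 146.31 mm; y_c = 1268560.00/25640.00 = 49.48 mm.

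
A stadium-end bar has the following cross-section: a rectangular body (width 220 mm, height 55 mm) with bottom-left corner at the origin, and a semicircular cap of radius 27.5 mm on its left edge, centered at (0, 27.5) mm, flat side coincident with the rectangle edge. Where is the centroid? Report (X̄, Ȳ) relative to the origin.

X̄ = 99.12 mm, Ȳ = 27.50 mm

rectangular body: A = 220 × 55 = 12100.00, centroid at (110.00, 27.50).
semicircular end: A = ½π·27.5² = 1187.91, centroid at (-11.67, 27.50).
ΣA = 13287.91 mm²
ΣAX̄ = (12100.00)(110.00) + (1187.91)(-11.67) = 1317135.42 mm³
ΣAȲ = (12100.00)(27.50) + (1187.91)(27.50) = 365417.65 mm³
X̄ = 1317135.42 / 13287.91 = 99.12 mm
Ȳ = 365417.65 / 13287.91 = 27.50 mm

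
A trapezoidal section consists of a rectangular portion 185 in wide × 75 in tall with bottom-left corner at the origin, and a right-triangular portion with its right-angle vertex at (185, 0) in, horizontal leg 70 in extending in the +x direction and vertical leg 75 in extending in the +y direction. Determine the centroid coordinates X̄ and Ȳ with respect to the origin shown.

rectangular portion: A = 185 × 75 = 13875.00, centroid at (92.50, 37.50).
triangular portion: A = ½·70·75 = 2625.00, centroid at (208.33, 25.00).
ΣA = 16500.00 in²
ΣAX̄ = (13875.00)(92.50) + (2625.00)(208.33) = 1830312.50 in³
ΣAȲ = (13875.00)(37.50) + (2625.00)(25.00) = 585937.50 in³
X̄ = 1830312.50 / 16500.00 = 110.93 in
Ȳ = 585937.50 / 16500.00 = 35.51 in

X̄ = 110.93 in, Ȳ = 35.51 in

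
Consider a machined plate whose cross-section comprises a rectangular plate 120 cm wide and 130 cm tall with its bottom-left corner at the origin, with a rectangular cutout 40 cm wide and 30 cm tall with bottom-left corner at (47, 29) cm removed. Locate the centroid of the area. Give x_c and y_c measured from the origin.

x_c = 59.42 cm, y_c = 66.75 cm

plate: A = 120 × 130 = 15600.00, centroid at (60.00, 65.00).
hole: A = −(40 × 30) = -1200.00, centroid at (67.00, 44.00).
ΣA = 14400.00 cm²
ΣAx_c = (15600.00)(60.00) + (-1200.00)(67.00) = 855600.00 cm³
ΣAy_c = (15600.00)(65.00) + (-1200.00)(44.00) = 961200.00 cm³
x_c = 855600.00 / 14400.00 = 59.42 cm
y_c = 961200.00 / 14400.00 = 66.75 cm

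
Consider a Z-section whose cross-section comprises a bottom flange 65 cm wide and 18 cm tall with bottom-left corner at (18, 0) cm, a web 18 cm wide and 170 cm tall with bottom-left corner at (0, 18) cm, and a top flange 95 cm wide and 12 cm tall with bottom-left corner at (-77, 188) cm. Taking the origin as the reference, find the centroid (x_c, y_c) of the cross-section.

Part | A | x̄ᵢ | ȳᵢ | A·x̄ᵢ | A·ȳᵢ
bottom flange | 1170.00 | 50.50 | 9.00 | 59085.00 | 10530.00
web | 3060.00 | 9.00 | 103.00 | 27540.00 | 315180.00
top flange | 1140.00 | -29.50 | 194.00 | -33630.00 | 221160.00
Σ | 5370.00 |  |  | 52995.00 | 546870.00
x_c = 52995.00 / 5370.00 = 9.87 cm
y_c = 546870.00 / 5370.00 = 101.84 cm

x_c = 9.87 cm, y_c = 101.84 cm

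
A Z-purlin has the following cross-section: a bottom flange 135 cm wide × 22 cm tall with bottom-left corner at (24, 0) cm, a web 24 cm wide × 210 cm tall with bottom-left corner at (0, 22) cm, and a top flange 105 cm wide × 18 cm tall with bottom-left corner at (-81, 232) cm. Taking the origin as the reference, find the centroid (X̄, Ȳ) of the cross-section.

X̄ = 28.12 cm, Ȳ = 113.96 cm

bottom flange: A = 135 × 22 = 2970.00, centroid at (91.50, 11.00).
web: A = 24 × 210 = 5040.00, centroid at (12.00, 127.00).
top flange: A = 105 × 18 = 1890.00, centroid at (-28.50, 241.00).
ΣA = 9900.00 cm²
ΣAX̄ = (2970.00)(91.50) + (5040.00)(12.00) + (1890.00)(-28.50) = 278370.00 cm³
ΣAȲ = (2970.00)(11.00) + (5040.00)(127.00) + (1890.00)(241.00) = 1128240.00 cm³
X̄ = 278370.00 / 9900.00 = 28.12 cm
Ȳ = 1128240.00 / 9900.00 = 113.96 cm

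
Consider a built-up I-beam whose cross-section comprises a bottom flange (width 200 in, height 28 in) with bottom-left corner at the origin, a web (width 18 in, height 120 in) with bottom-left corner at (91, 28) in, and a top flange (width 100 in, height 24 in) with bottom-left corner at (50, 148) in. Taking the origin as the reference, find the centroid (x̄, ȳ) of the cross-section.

Part | A | x̄ᵢ | ȳᵢ | A·x̄ᵢ | A·ȳᵢ
bottom flange | 5600.00 | 100.00 | 14.00 | 560000.00 | 78400.00
web | 2160.00 | 100.00 | 88.00 | 216000.00 | 190080.00
top flange | 2400.00 | 100.00 | 160.00 | 240000.00 | 384000.00
Σ | 10160.00 |  |  | 1016000.00 | 652480.00
x̄ = 1016000.00 / 10160.00 = 100.00 in
ȳ = 652480.00 / 10160.00 = 64.22 in

x̄ = 100.00 in, ȳ = 64.22 in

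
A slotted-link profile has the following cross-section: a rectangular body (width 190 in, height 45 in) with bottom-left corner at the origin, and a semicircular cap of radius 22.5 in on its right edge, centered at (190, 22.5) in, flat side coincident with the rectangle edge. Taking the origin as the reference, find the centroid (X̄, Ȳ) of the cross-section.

X̄ = 103.90 in, Ȳ = 22.50 in

rectangular body: A = 190 × 45 = 8550.00, centroid at (95.00, 22.50).
semicircular end: A = ½π·22.5² = 795.22, centroid at (199.55, 22.50).
ΣA = 9345.22 in², ΣAX̄ = 970934.72 in³, ΣAȲ = 210267.35 in³.
X̄ = 970934.72/9345.22 = 103.90 in; Ȳ = 210267.35/9345.22 = 22.50 in.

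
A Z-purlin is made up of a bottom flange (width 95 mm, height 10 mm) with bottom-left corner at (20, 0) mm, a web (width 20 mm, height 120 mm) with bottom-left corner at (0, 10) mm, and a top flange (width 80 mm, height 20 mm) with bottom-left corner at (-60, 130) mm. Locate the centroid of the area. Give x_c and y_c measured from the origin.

bottom flange: A = 95 × 10 = 950.00, centroid at (67.50, 5.00).
web: A = 20 × 120 = 2400.00, centroid at (10.00, 70.00).
top flange: A = 80 × 20 = 1600.00, centroid at (-20.00, 140.00).
ΣA = 4950.00 mm², ΣAx_c = 56125.00 mm³, ΣAy_c = 396750.00 mm³.
x_c = 56125.00/4950.00 = 11.34 mm; y_c = 396750.00/4950.00 = 80.15 mm.

x_c = 11.34 mm, y_c = 80.15 mm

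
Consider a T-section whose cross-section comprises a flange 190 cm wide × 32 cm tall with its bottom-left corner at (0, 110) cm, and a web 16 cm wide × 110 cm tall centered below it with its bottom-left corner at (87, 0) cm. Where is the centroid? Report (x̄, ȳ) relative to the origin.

web: A = 16 × 110 = 1760.00, centroid at (95.00, 55.00).
flange: A = 190 × 32 = 6080.00, centroid at (95.00, 126.00).
ΣA = 7840.00 cm², ΣAx̄ = 744800.00 cm³, ΣAȳ = 862880.00 cm³.
x̄ = 744800.00/7840.00 = 95.00 cm; ȳ = 862880.00/7840.00 = 110.06 cm.

x̄ = 95.00 cm, ȳ = 110.06 cm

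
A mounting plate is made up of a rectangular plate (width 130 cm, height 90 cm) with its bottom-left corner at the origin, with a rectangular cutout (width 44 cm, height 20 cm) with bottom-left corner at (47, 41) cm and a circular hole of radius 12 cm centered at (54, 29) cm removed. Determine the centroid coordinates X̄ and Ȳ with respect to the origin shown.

Part | A | x̄ᵢ | ȳᵢ | A·x̄ᵢ | A·ȳᵢ
plate | 11700.00 | 65.00 | 45.00 | 760500.00 | 526500.00
hole 1 | -880.00 | 69.00 | 51.00 | -60720.00 | -44880.00
hole 2 | -452.39 | 54.00 | 29.00 | -24429.02 | -13119.29
Σ | 10367.61 |  |  | 675350.98 | 468500.71
X̄ = 675350.98 / 10367.61 = 65.14 cm
Ȳ = 468500.71 / 10367.61 = 45.19 cm

X̄ = 65.14 cm, Ȳ = 45.19 cm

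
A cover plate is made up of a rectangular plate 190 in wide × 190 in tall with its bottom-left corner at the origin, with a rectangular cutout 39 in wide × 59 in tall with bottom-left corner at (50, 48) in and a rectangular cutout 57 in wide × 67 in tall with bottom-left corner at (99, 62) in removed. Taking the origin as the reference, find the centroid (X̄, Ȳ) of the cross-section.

Part | A | x̄ᵢ | ȳᵢ | A·x̄ᵢ | A·ȳᵢ
plate | 36100.00 | 95.00 | 95.00 | 3429500.00 | 3429500.00
hole 1 | -2301.00 | 69.50 | 77.50 | -159919.50 | -178327.50
hole 2 | -3819.00 | 127.50 | 95.50 | -486922.50 | -364714.50
Σ | 29980.00 |  |  | 2782658.00 | 2886458.00
X̄ = 2782658.00 / 29980.00 = 92.82 in
Ȳ = 2886458.00 / 29980.00 = 96.28 in

X̄ = 92.82 in, Ȳ = 96.28 in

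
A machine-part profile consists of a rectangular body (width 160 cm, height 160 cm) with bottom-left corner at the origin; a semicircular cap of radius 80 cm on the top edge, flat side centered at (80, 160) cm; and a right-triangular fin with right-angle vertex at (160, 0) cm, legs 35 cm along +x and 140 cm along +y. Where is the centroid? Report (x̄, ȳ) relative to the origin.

x̄ = 85.89 cm, ȳ = 107.92 cm

Part | A | x̄ᵢ | ȳᵢ | A·x̄ᵢ | A·ȳᵢ
rectangular body | 25600.00 | 80.00 | 80.00 | 2048000.00 | 2048000.00
semicircular top | 10053.10 | 80.00 | 193.95 | 804247.72 | 1949828.77
triangular fin | 2450.00 | 171.67 | 46.67 | 420583.33 | 114333.33
Σ | 38103.10 |  |  | 3272831.05 | 4112162.11
x̄ = 3272831.05 / 38103.10 = 85.89 cm
ȳ = 4112162.11 / 38103.10 = 107.92 cm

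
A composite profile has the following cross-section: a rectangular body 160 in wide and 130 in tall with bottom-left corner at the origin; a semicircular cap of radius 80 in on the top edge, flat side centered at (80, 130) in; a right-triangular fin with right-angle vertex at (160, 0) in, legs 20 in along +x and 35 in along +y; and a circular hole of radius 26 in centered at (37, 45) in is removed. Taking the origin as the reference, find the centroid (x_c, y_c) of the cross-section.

x_c = 84.18 in, y_c = 100.03 in

rectangular body: A = 160 × 130 = 20800.00, centroid at (80.00, 65.00).
semicircular top: A = ½π·80² = 10053.10, centroid at (80.00, 163.95).
triangular fin: A = ½·20·35 = 350.00, centroid at (166.67, 11.67).
hole: A = −π·26² = -2123.72, centroid at (37.00, 45.00).
ΣA = 29079.38 in²
ΣAx_c = (20800.00)(80.00) + (10053.10)(80.00) + (350.00)(166.67) + (-2123.72)(37.00) = 2448003.54 in³
ΣAy_c = (20800.00)(65.00) + (10053.10)(163.95) + (350.00)(11.67) + (-2123.72)(45.00) = 2908751.96 in³
x_c = 2448003.54 / 29079.38 = 84.18 in
y_c = 2908751.96 / 29079.38 = 100.03 in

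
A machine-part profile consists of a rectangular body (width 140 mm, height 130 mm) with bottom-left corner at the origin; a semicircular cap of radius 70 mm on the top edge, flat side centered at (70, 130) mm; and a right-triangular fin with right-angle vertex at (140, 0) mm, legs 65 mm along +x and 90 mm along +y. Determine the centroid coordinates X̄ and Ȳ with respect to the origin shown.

rectangular body: A = 140 × 130 = 18200.00, centroid at (70.00, 65.00).
semicircular top: A = ½π·70² = 7696.90, centroid at (70.00, 159.71).
triangular fin: A = ½·65·90 = 2925.00, centroid at (161.67, 30.00).
ΣA = 28821.90 mm², ΣAX̄ = 2285658.14 mm³, ΣAȲ = 2500013.93 mm³.
X̄ = 2285658.14/28821.90 = 79.30 mm; Ȳ = 2500013.93/28821.90 = 86.74 mm.

X̄ = 79.30 mm, Ȳ = 86.74 mm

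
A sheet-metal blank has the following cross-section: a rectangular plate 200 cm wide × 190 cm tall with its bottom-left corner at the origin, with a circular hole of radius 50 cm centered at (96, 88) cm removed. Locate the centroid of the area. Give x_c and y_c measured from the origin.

plate: A = 200 × 190 = 38000.00, centroid at (100.00, 95.00).
hole: A = −π·50² = -7853.98, centroid at (96.00, 88.00).
ΣA = 30146.02 cm²
ΣAx_c = (38000.00)(100.00) + (-7853.98)(96.00) = 3046017.76 cm³
ΣAy_c = (38000.00)(95.00) + (-7853.98)(88.00) = 2918849.62 cm³
x_c = 3046017.76 / 30146.02 = 101.04 cm
y_c = 2918849.62 / 30146.02 = 96.82 cm

x_c = 101.04 cm, y_c = 96.82 cm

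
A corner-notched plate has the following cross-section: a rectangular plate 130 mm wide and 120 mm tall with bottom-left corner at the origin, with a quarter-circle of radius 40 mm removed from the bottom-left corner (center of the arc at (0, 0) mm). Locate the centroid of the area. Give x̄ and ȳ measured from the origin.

plate: A = 130 × 120 = 15600.00, centroid at (65.00, 60.00).
removed quarter-circle: A = −¼π·40² = -1256.64, centroid at (16.98, 16.98).
ΣA = 14343.36 mm²
ΣAx̄ = (15600.00)(65.00) + (-1256.64)(16.98) = 992666.67 mm³
ΣAȳ = (15600.00)(60.00) + (-1256.64)(16.98) = 914666.67 mm³
x̄ = 992666.67 / 14343.36 = 69.21 mm
ȳ = 914666.67 / 14343.36 = 63.77 mm

x̄ = 69.21 mm, ȳ = 63.77 mm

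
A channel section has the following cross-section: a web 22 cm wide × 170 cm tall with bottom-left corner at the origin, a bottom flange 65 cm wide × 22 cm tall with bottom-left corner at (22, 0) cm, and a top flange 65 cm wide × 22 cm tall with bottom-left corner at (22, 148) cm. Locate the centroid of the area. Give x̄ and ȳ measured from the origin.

Part | A | x̄ᵢ | ȳᵢ | A·x̄ᵢ | A·ȳᵢ
web | 3740.00 | 11.00 | 85.00 | 41140.00 | 317900.00
bottom flange | 1430.00 | 54.50 | 11.00 | 77935.00 | 15730.00
top flange | 1430.00 | 54.50 | 159.00 | 77935.00 | 227370.00
Σ | 6600.00 |  |  | 197010.00 | 561000.00
x̄ = 197010.00 / 6600.00 = 29.85 cm
ȳ = 561000.00 / 6600.00 = 85.00 cm

x̄ = 29.85 cm, ȳ = 85.00 cm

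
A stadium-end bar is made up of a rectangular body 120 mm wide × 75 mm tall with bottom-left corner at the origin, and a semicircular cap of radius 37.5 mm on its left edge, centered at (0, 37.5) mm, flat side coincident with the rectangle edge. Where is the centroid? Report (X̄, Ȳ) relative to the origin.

rectangular body: A = 120 × 75 = 9000.00, centroid at (60.00, 37.50).
semicircular end: A = ½π·37.5² = 2208.93, centroid at (-15.92, 37.50).
ΣA = 11208.93 mm², ΣAX̄ = 504843.75 mm³, ΣAȲ = 420334.96 mm³.
X̄ = 504843.75/11208.93 = 45.04 mm; Ȳ = 420334.96/11208.93 = 37.50 mm.

X̄ = 45.04 mm, Ȳ = 37.50 mm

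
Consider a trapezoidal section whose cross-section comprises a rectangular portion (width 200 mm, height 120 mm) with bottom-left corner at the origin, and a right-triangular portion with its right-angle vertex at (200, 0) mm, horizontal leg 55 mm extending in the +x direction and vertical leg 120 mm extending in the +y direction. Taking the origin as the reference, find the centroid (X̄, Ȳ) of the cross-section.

X̄ = 114.30 mm, Ȳ = 57.58 mm

Part | A | x̄ᵢ | ȳᵢ | A·x̄ᵢ | A·ȳᵢ
rectangular portion | 24000.00 | 100.00 | 60.00 | 2400000.00 | 1440000.00
triangular portion | 3300.00 | 218.33 | 40.00 | 720500.00 | 132000.00
Σ | 27300.00 |  |  | 3120500.00 | 1572000.00
X̄ = 3120500.00 / 27300.00 = 114.30 mm
Ȳ = 1572000.00 / 27300.00 = 57.58 mm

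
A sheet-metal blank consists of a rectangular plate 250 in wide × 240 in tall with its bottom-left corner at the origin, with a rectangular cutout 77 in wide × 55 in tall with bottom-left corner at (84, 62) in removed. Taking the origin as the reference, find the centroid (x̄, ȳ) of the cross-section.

x̄ = 125.19 in, ȳ = 122.32 in

plate: A = 250 × 240 = 60000.00, centroid at (125.00, 120.00).
hole: A = −(77 × 55) = -4235.00, centroid at (122.50, 89.50).
ΣA = 55765.00 in²
ΣAx̄ = (60000.00)(125.00) + (-4235.00)(122.50) = 6981212.50 in³
ΣAȳ = (60000.00)(120.00) + (-4235.00)(89.50) = 6820967.50 in³
x̄ = 6981212.50 / 55765.00 = 125.19 in
ȳ = 6820967.50 / 55765.00 = 122.32 in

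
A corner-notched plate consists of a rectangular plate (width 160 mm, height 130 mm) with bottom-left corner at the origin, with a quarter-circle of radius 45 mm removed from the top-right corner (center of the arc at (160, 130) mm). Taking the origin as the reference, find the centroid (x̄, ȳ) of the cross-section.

x̄ = 74.96 mm, ȳ = 61.20 mm

plate: A = 160 × 130 = 20800.00, centroid at (80.00, 65.00).
removed quarter-circle: A = −¼π·45² = -1590.43, centroid at (140.90, 110.90).
ΣA = 19209.57 mm²
ΣAx̄ = (20800.00)(80.00) + (-1590.43)(140.90) = 1439906.00 mm³
ΣAȳ = (20800.00)(65.00) + (-1590.43)(110.90) = 1175618.93 mm³
x̄ = 1439906.00 / 19209.57 = 74.96 mm
ȳ = 1175618.93 / 19209.57 = 61.20 mm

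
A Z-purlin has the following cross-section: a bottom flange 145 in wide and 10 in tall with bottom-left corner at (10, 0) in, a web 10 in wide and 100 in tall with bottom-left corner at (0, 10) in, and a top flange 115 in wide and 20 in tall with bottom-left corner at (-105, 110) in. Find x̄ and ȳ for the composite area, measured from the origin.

x̄ = 3.24 in, ȳ = 72.26 in

Part | A | x̄ᵢ | ȳᵢ | A·x̄ᵢ | A·ȳᵢ
bottom flange | 1450.00 | 82.50 | 5.00 | 119625.00 | 7250.00
web | 1000.00 | 5.00 | 60.00 | 5000.00 | 60000.00
top flange | 2300.00 | -47.50 | 120.00 | -109250.00 | 276000.00
Σ | 4750.00 |  |  | 15375.00 | 343250.00
x̄ = 15375.00 / 4750.00 = 3.24 in
ȳ = 343250.00 / 4750.00 = 72.26 in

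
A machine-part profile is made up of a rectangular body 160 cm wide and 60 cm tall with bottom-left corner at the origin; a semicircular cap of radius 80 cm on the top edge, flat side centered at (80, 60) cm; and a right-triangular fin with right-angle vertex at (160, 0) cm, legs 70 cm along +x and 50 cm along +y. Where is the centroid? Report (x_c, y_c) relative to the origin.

rectangular body: A = 160 × 60 = 9600.00, centroid at (80.00, 30.00).
semicircular top: A = ½π·80² = 10053.10, centroid at (80.00, 93.95).
triangular fin: A = ½·70·50 = 1750.00, centroid at (183.33, 16.67).
ΣA = 21403.10 cm², ΣAx_c = 1893081.05 cm³, ΣAy_c = 1261685.79 cm³.
x_c = 1893081.05/21403.10 = 88.45 cm; y_c = 1261685.79/21403.10 = 58.95 cm.

x_c = 88.45 cm, y_c = 58.95 cm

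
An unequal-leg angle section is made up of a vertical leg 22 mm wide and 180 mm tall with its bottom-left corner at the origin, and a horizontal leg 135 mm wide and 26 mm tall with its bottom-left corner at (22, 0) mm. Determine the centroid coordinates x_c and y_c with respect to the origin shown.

x_c = 47.89 mm, y_c = 53.82 mm

vertical leg: A = 22 × 180 = 3960.00, centroid at (11.00, 90.00).
horizontal leg: A = 135 × 26 = 3510.00, centroid at (89.50, 13.00).
ΣA = 7470.00 mm²
ΣAx_c = (3960.00)(11.00) + (3510.00)(89.50) = 357705.00 mm³
ΣAy_c = (3960.00)(90.00) + (3510.00)(13.00) = 402030.00 mm³
x_c = 357705.00 / 7470.00 = 47.89 mm
y_c = 402030.00 / 7470.00 = 53.82 mm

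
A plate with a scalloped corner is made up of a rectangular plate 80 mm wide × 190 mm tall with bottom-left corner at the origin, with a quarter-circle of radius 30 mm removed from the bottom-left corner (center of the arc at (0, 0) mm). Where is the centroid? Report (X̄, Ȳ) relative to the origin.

plate: A = 80 × 190 = 15200.00, centroid at (40.00, 95.00).
removed quarter-circle: A = −¼π·30² = -706.86, centroid at (12.73, 12.73).
ΣA = 14493.14 mm²
ΣAX̄ = (15200.00)(40.00) + (-706.86)(12.73) = 599000.00 mm³
ΣAȲ = (15200.00)(95.00) + (-706.86)(12.73) = 1435000.00 mm³
X̄ = 599000.00 / 14493.14 = 41.33 mm
Ȳ = 1435000.00 / 14493.14 = 99.01 mm

X̄ = 41.33 mm, Ȳ = 99.01 mm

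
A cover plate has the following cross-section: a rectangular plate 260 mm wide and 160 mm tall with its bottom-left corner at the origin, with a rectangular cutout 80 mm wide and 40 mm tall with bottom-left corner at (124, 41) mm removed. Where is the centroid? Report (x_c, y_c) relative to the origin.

x_c = 127.17 mm, y_c = 81.58 mm

plate: A = 260 × 160 = 41600.00, centroid at (130.00, 80.00).
hole: A = −(80 × 40) = -3200.00, centroid at (164.00, 61.00).
ΣA = 38400.00 mm², ΣAx_c = 4883200.00 mm³, ΣAy_c = 3132800.00 mm³.
x_c = 4883200.00/38400.00 = 127.17 mm; y_c = 3132800.00/38400.00 = 81.58 mm.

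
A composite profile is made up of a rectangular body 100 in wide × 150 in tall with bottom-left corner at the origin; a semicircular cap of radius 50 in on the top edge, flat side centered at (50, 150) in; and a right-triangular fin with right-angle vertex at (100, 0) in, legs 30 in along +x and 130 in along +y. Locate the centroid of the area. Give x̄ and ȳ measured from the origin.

x̄ = 55.60 in, ȳ = 90.14 in

rectangular body: A = 100 × 150 = 15000.00, centroid at (50.00, 75.00).
semicircular top: A = ½π·50² = 3926.99, centroid at (50.00, 171.22).
triangular fin: A = ½·30·130 = 1950.00, centroid at (110.00, 43.33).
ΣA = 20876.99 in², ΣAx̄ = 1160849.54 in³, ΣAȳ = 1881881.96 in³.
x̄ = 1160849.54/20876.99 = 55.60 in; ȳ = 1881881.96/20876.99 = 90.14 in.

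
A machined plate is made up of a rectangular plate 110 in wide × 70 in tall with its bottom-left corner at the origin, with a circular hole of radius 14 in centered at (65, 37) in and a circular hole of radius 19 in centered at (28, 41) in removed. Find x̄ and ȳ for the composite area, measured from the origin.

Part | A | x̄ᵢ | ȳᵢ | A·x̄ᵢ | A·ȳᵢ
plate | 7700.00 | 55.00 | 35.00 | 423500.00 | 269500.00
hole 1 | -615.75 | 65.00 | 37.00 | -40023.89 | -22782.83
hole 2 | -1134.11 | 28.00 | 41.00 | -31755.22 | -46498.71
Σ | 5950.13 |  |  | 351720.89 | 200218.46
x̄ = 351720.89 / 5950.13 = 59.11 in
ȳ = 200218.46 / 5950.13 = 33.65 in

x̄ = 59.11 in, ȳ = 33.65 in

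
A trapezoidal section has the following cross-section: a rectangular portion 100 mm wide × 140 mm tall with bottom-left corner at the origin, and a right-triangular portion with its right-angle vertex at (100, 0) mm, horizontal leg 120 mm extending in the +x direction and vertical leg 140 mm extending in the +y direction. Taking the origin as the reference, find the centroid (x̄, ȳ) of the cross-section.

x̄ = 83.75 mm, ȳ = 61.25 mm

rectangular portion: A = 100 × 140 = 14000.00, centroid at (50.00, 70.00).
triangular portion: A = ½·120·140 = 8400.00, centroid at (140.00, 46.67).
ΣA = 22400.00 mm²
ΣAx̄ = (14000.00)(50.00) + (8400.00)(140.00) = 1876000.00 mm³
ΣAȳ = (14000.00)(70.00) + (8400.00)(46.67) = 1372000.00 mm³
x̄ = 1876000.00 / 22400.00 = 83.75 mm
ȳ = 1372000.00 / 22400.00 = 61.25 mm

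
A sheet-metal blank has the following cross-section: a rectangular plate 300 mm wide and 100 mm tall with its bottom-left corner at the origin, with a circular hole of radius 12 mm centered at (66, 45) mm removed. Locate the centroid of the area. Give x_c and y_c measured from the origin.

Part | A | x̄ᵢ | ȳᵢ | A·x̄ᵢ | A·ȳᵢ
plate | 30000.00 | 150.00 | 50.00 | 4500000.00 | 1500000.00
hole | -452.39 | 66.00 | 45.00 | -29857.70 | -20357.52
Σ | 29547.61 |  |  | 4470142.30 | 1479642.48
x_c = 4470142.30 / 29547.61 = 151.29 mm
y_c = 1479642.48 / 29547.61 = 50.08 mm

x_c = 151.29 mm, y_c = 50.08 mm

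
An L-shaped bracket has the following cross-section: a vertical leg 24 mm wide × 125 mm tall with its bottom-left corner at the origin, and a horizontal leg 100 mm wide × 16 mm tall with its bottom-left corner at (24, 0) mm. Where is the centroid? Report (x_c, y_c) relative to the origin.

vertical leg: A = 24 × 125 = 3000.00, centroid at (12.00, 62.50).
horizontal leg: A = 100 × 16 = 1600.00, centroid at (74.00, 8.00).
ΣA = 4600.00 mm², ΣAx_c = 154400.00 mm³, ΣAy_c = 200300.00 mm³.
x_c = 154400.00/4600.00 = 33.57 mm; y_c = 200300.00/4600.00 = 43.54 mm.

x_c = 33.57 mm, y_c = 43.54 mm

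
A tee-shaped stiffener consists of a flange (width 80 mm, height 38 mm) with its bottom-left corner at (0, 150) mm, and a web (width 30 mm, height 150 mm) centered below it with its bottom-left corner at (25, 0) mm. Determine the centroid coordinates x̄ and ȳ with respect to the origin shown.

x̄ = 40.00 mm, ȳ = 112.90 mm

web: A = 30 × 150 = 4500.00, centroid at (40.00, 75.00).
flange: A = 80 × 38 = 3040.00, centroid at (40.00, 169.00).
ΣA = 7540.00 mm², ΣAx̄ = 301600.00 mm³, ΣAȳ = 851260.00 mm³.
x̄ = 301600.00/7540.00 = 40.00 mm; ȳ = 851260.00/7540.00 = 112.90 mm.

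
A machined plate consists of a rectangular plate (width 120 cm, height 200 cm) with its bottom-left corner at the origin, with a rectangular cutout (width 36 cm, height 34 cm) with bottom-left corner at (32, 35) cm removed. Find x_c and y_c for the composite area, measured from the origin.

plate: A = 120 × 200 = 24000.00, centroid at (60.00, 100.00).
hole: A = −(36 × 34) = -1224.00, centroid at (50.00, 52.00).
ΣA = 22776.00 cm²
ΣAx_c = (24000.00)(60.00) + (-1224.00)(50.00) = 1378800.00 cm³
ΣAy_c = (24000.00)(100.00) + (-1224.00)(52.00) = 2336352.00 cm³
x_c = 1378800.00 / 22776.00 = 60.54 cm
y_c = 2336352.00 / 22776.00 = 102.58 cm

x_c = 60.54 cm, y_c = 102.58 cm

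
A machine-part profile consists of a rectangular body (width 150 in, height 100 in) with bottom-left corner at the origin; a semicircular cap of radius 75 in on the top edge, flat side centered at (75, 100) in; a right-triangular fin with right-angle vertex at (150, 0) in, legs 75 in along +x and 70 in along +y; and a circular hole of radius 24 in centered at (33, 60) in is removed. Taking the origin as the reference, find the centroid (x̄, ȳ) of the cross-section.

rectangular body: A = 150 × 100 = 15000.00, centroid at (75.00, 50.00).
semicircular top: A = ½π·75² = 8835.73, centroid at (75.00, 131.83).
triangular fin: A = ½·75·70 = 2625.00, centroid at (175.00, 23.33).
hole: A = −π·24² = -1809.56, centroid at (33.00, 60.00).
ΣA = 24651.17 in²
ΣAx̄ = (15000.00)(75.00) + (8835.73)(75.00) + (2625.00)(175.00) + (-1809.56)(33.00) = 2187339.31 in³
ΣAȳ = (15000.00)(50.00) + (8835.73)(131.83) + (2625.00)(23.33) + (-1809.56)(60.00) = 1867499.49 in³
x̄ = 2187339.31 / 24651.17 = 88.73 in
ȳ = 1867499.49 / 24651.17 = 75.76 in

x̄ = 88.73 in, ȳ = 75.76 in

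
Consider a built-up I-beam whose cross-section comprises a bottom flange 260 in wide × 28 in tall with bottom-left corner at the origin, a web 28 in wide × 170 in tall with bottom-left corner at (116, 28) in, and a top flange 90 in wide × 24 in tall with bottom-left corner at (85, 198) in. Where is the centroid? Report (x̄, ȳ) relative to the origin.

Part | A | x̄ᵢ | ȳᵢ | A·x̄ᵢ | A·ȳᵢ
bottom flange | 7280.00 | 130.00 | 14.00 | 946400.00 | 101920.00
web | 4760.00 | 130.00 | 113.00 | 618800.00 | 537880.00
top flange | 2160.00 | 130.00 | 210.00 | 280800.00 | 453600.00
Σ | 14200.00 |  |  | 1846000.00 | 1093400.00
x̄ = 1846000.00 / 14200.00 = 130.00 in
ȳ = 1093400.00 / 14200.00 = 77.00 in

x̄ = 130.00 in, ȳ = 77.00 in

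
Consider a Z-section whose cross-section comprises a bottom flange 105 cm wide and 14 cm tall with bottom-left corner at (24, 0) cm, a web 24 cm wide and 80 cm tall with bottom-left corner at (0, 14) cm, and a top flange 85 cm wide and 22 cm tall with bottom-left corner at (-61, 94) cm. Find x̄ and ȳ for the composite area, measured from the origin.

bottom flange: A = 105 × 14 = 1470.00, centroid at (76.50, 7.00).
web: A = 24 × 80 = 1920.00, centroid at (12.00, 54.00).
top flange: A = 85 × 22 = 1870.00, centroid at (-18.50, 105.00).
ΣA = 5260.00 cm², ΣAx̄ = 100900.00 cm³, ΣAȳ = 310320.00 cm³.
x̄ = 100900.00/5260.00 = 19.18 cm; ȳ = 310320.00/5260.00 = 59.00 cm.

x̄ = 19.18 cm, ȳ = 59.00 cm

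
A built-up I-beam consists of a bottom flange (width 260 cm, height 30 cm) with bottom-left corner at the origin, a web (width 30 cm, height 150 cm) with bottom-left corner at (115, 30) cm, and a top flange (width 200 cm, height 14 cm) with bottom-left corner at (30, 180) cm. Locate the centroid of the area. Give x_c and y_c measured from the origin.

bottom flange: A = 260 × 30 = 7800.00, centroid at (130.00, 15.00).
web: A = 30 × 150 = 4500.00, centroid at (130.00, 105.00).
top flange: A = 200 × 14 = 2800.00, centroid at (130.00, 187.00).
ΣA = 15100.00 cm²
ΣAx_c = (7800.00)(130.00) + (4500.00)(130.00) + (2800.00)(130.00) = 1963000.00 cm³
ΣAy_c = (7800.00)(15.00) + (4500.00)(105.00) + (2800.00)(187.00) = 1113100.00 cm³
x_c = 1963000.00 / 15100.00 = 130.00 cm
y_c = 1113100.00 / 15100.00 = 73.72 cm

x_c = 130.00 cm, y_c = 73.72 cm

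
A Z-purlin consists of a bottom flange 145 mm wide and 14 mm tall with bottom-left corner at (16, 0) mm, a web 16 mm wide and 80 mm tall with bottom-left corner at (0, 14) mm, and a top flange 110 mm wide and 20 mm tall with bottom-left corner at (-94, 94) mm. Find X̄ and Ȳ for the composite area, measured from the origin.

bottom flange: A = 145 × 14 = 2030.00, centroid at (88.50, 7.00).
web: A = 16 × 80 = 1280.00, centroid at (8.00, 54.00).
top flange: A = 110 × 20 = 2200.00, centroid at (-39.00, 104.00).
ΣA = 5510.00 mm²
ΣAX̄ = (2030.00)(88.50) + (1280.00)(8.00) + (2200.00)(-39.00) = 104095.00 mm³
ΣAȲ = (2030.00)(7.00) + (1280.00)(54.00) + (2200.00)(104.00) = 312130.00 mm³
X̄ = 104095.00 / 5510.00 = 18.89 mm
Ȳ = 312130.00 / 5510.00 = 56.65 mm

X̄ = 18.89 mm, Ȳ = 56.65 mm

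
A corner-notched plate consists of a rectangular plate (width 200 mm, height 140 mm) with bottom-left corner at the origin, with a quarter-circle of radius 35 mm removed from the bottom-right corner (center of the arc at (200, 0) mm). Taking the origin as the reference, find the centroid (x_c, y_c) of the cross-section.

plate: A = 200 × 140 = 28000.00, centroid at (100.00, 70.00).
removed quarter-circle: A = −¼π·35² = -962.11, centroid at (185.15, 14.85).
ΣA = 27037.89 mm²
ΣAx_c = (28000.00)(100.00) + (-962.11)(185.15) = 2621869.12 mm³
ΣAy_c = (28000.00)(70.00) + (-962.11)(14.85) = 1945708.33 mm³
x_c = 2621869.12 / 27037.89 = 96.97 mm
y_c = 1945708.33 / 27037.89 = 71.96 mm

x_c = 96.97 mm, y_c = 71.96 mm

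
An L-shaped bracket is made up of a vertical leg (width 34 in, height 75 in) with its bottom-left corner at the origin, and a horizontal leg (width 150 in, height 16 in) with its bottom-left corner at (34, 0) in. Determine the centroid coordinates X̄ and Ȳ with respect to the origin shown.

X̄ = 61.61 in, Ȳ = 23.20 in

Part | A | x̄ᵢ | ȳᵢ | A·x̄ᵢ | A·ȳᵢ
vertical leg | 2550.00 | 17.00 | 37.50 | 43350.00 | 95625.00
horizontal leg | 2400.00 | 109.00 | 8.00 | 261600.00 | 19200.00
Σ | 4950.00 |  |  | 304950.00 | 114825.00
X̄ = 304950.00 / 4950.00 = 61.61 in
Ȳ = 114825.00 / 4950.00 = 23.20 in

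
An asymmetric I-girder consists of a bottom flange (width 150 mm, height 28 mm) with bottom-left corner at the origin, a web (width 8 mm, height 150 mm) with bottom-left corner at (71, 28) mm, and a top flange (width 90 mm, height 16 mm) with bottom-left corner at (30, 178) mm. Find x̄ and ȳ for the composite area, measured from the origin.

Part | A | x̄ᵢ | ȳᵢ | A·x̄ᵢ | A·ȳᵢ
bottom flange | 4200.00 | 75.00 | 14.00 | 315000.00 | 58800.00
web | 1200.00 | 75.00 | 103.00 | 90000.00 | 123600.00
top flange | 1440.00 | 75.00 | 186.00 | 108000.00 | 267840.00
Σ | 6840.00 |  |  | 513000.00 | 450240.00
x̄ = 513000.00 / 6840.00 = 75.00 mm
ȳ = 450240.00 / 6840.00 = 65.82 mm

x̄ = 75.00 mm, ȳ = 65.82 mm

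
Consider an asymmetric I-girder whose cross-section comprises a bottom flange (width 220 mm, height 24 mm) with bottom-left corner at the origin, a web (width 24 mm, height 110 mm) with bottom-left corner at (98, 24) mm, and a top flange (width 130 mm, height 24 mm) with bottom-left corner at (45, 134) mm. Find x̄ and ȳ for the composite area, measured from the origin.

x̄ = 110.00 mm, ȳ = 65.89 mm

Part | A | x̄ᵢ | ȳᵢ | A·x̄ᵢ | A·ȳᵢ
bottom flange | 5280.00 | 110.00 | 12.00 | 580800.00 | 63360.00
web | 2640.00 | 110.00 | 79.00 | 290400.00 | 208560.00
top flange | 3120.00 | 110.00 | 146.00 | 343200.00 | 455520.00
Σ | 11040.00 |  |  | 1214400.00 | 727440.00
x̄ = 1214400.00 / 11040.00 = 110.00 mm
ȳ = 727440.00 / 11040.00 = 65.89 mm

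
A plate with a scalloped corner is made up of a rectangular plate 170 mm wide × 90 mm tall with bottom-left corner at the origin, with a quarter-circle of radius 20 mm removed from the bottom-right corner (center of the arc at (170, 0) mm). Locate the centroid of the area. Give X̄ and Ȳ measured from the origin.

Part | A | x̄ᵢ | ȳᵢ | A·x̄ᵢ | A·ȳᵢ
plate | 15300.00 | 85.00 | 45.00 | 1300500.00 | 688500.00
removed quarter-circle | -314.16 | 161.51 | 8.49 | -50740.41 | -2666.67
Σ | 14985.84 |  |  | 1249759.59 | 685833.33
X̄ = 1249759.59 / 14985.84 = 83.40 mm
Ȳ = 685833.33 / 14985.84 = 45.77 mm

X̄ = 83.40 mm, Ȳ = 45.77 mm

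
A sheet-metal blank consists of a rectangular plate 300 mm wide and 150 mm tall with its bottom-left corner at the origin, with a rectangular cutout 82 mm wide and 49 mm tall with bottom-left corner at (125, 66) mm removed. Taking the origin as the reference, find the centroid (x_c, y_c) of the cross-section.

plate: A = 300 × 150 = 45000.00, centroid at (150.00, 75.00).
hole: A = −(82 × 49) = -4018.00, centroid at (166.00, 90.50).
ΣA = 40982.00 mm², ΣAx_c = 6083012.00 mm³, ΣAy_c = 3011371.00 mm³.
x_c = 6083012.00/40982.00 = 148.43 mm; y_c = 3011371.00/40982.00 = 73.48 mm.

x_c = 148.43 mm, y_c = 73.48 mm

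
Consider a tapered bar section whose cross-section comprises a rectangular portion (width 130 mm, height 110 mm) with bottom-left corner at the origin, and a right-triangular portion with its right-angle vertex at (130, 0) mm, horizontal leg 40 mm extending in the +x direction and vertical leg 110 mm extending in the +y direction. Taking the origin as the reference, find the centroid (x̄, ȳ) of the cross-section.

x̄ = 75.44 mm, ȳ = 52.56 mm

rectangular portion: A = 130 × 110 = 14300.00, centroid at (65.00, 55.00).
triangular portion: A = ½·40·110 = 2200.00, centroid at (143.33, 36.67).
ΣA = 16500.00 mm²
ΣAx̄ = (14300.00)(65.00) + (2200.00)(143.33) = 1244833.33 mm³
ΣAȳ = (14300.00)(55.00) + (2200.00)(36.67) = 867166.67 mm³
x̄ = 1244833.33 / 16500.00 = 75.44 mm
ȳ = 867166.67 / 16500.00 = 52.56 mm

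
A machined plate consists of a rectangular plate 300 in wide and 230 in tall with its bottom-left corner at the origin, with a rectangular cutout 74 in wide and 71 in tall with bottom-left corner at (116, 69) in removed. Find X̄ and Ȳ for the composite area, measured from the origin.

X̄ = 149.75 in, Ȳ = 115.87 in

plate: A = 300 × 230 = 69000.00, centroid at (150.00, 115.00).
hole: A = −(74 × 71) = -5254.00, centroid at (153.00, 104.50).
ΣA = 63746.00 in²
ΣAX̄ = (69000.00)(150.00) + (-5254.00)(153.00) = 9546138.00 in³
ΣAȲ = (69000.00)(115.00) + (-5254.00)(104.50) = 7385957.00 in³
X̄ = 9546138.00 / 63746.00 = 149.75 in
Ȳ = 7385957.00 / 63746.00 = 115.87 in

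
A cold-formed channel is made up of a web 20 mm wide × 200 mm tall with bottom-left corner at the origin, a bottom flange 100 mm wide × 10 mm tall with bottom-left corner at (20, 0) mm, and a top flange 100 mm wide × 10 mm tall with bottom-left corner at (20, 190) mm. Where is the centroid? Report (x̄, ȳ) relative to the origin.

x̄ = 30.00 mm, ȳ = 100.00 mm

web: A = 20 × 200 = 4000.00, centroid at (10.00, 100.00).
bottom flange: A = 100 × 10 = 1000.00, centroid at (70.00, 5.00).
top flange: A = 100 × 10 = 1000.00, centroid at (70.00, 195.00).
ΣA = 6000.00 mm², ΣAx̄ = 180000.00 mm³, ΣAȳ = 600000.00 mm³.
x̄ = 180000.00/6000.00 = 30.00 mm; ȳ = 600000.00/6000.00 = 100.00 mm.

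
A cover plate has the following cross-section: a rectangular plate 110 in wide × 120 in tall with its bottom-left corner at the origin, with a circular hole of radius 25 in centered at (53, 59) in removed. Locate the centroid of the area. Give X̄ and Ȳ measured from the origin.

plate: A = 110 × 120 = 13200.00, centroid at (55.00, 60.00).
hole: A = −π·25² = -1963.50, centroid at (53.00, 59.00).
ΣA = 11236.50 in²
ΣAX̄ = (13200.00)(55.00) + (-1963.50)(53.00) = 621934.74 in³
ΣAȲ = (13200.00)(60.00) + (-1963.50)(59.00) = 676153.77 in³
X̄ = 621934.74 / 11236.50 = 55.35 in
Ȳ = 676153.77 / 11236.50 = 60.17 in

X̄ = 55.35 in, Ȳ = 60.17 in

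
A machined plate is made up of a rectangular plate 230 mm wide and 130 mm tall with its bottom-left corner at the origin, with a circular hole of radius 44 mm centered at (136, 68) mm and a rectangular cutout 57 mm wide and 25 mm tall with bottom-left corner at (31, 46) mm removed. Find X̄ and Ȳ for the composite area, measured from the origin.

X̄ = 112.83 mm, Ȳ = 64.60 mm

plate: A = 230 × 130 = 29900.00, centroid at (115.00, 65.00).
hole 1: A = −π·44² = -6082.12, centroid at (136.00, 68.00).
hole 2: A = −(57 × 25) = -1425.00, centroid at (59.50, 58.50).
ΣA = 22392.88 mm², ΣAX̄ = 2526543.72 mm³, ΣAȲ = 1446553.11 mm³.
X̄ = 2526543.72/22392.88 = 112.83 mm; Ȳ = 1446553.11/22392.88 = 64.60 mm.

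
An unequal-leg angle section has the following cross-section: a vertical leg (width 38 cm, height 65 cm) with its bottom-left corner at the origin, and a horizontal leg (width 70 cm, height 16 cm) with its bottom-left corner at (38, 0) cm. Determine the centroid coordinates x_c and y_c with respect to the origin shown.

x_c = 35.85 cm, y_c = 24.86 cm

Part | A | x̄ᵢ | ȳᵢ | A·x̄ᵢ | A·ȳᵢ
vertical leg | 2470.00 | 19.00 | 32.50 | 46930.00 | 80275.00
horizontal leg | 1120.00 | 73.00 | 8.00 | 81760.00 | 8960.00
Σ | 3590.00 |  |  | 128690.00 | 89235.00
x_c = 128690.00 / 3590.00 = 35.85 cm
y_c = 89235.00 / 3590.00 = 24.86 cm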